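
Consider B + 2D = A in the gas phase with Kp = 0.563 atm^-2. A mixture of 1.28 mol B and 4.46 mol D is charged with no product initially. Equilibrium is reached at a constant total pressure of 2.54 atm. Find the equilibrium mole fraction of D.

Take 1.28 mol B as basis and let X be its fractional conversion, so ξ = 1.28X.
Mole table: n_B = 1.28 − 1.28X; n_D = 4.46 − 2.56X; n_A = 1.28X.
Total moles n_T = 5.74 − 2.56X.
With p_i = (n_i/n_T)P, Kp = p_A / (p_B p_D^2).
Substituting and setting equal to 0.563 atm^-2 gives a polynomial in X; the root in (0,1) is X = 0.633.
Then n_D = 2.84, n_T = 4.12, so y_D = 0.689.

y_D = 0.689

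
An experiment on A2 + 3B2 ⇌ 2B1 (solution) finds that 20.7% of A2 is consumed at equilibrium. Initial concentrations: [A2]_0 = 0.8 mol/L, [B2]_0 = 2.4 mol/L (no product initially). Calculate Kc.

Let X = conversion of A2.
Concentrations: [A2] = 0.8 − 0.8X; [B2] = 2.4 − 2.4X; [B1] = 1.6X.
At X = 0.207: [A2] = 0.634, [B2] = 1.9, [B1] = 0.331.
Kc = [B1]^2 / ([A2] [B2]^3) = 0.0251 (mol/L)^-2.

Kc = 0.0251 (mol/L)^-2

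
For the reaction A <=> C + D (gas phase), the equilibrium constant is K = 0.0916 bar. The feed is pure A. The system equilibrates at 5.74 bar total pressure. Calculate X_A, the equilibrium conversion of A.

Basis: 1 mol A initially; let X = conversion of A. Extent ξ = X.
Moles: n_A = 1 − X; n_C = X; n_D = X.
Summing: n_T = 1 + X.
y_i = n_i/n_T, p_i = y_i·P. K = p_C p_D / (p_A).
Substituting and setting equal to 0.0916 bar gives a polynomial in X; the root in (0,1) is X = 0.125.

X = 0.125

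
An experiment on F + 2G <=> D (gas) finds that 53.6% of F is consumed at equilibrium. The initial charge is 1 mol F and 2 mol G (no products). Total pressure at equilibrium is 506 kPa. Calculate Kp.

Let X = conversion of F (basis 1 mol F); extent of reaction ξ = X.
Moles: n_F = 1 − X; n_G = 2 − 2X; n_D = X.
n_T = Σnᵢ = 3 − 2X.
At X = 0.536: n_F = 0.464, n_G = 0.928, n_D = 0.536, n_T = 1.93.
p_i = (n_i/n_T)·P. Kp = p_D / (p_F p_G^2) = 1.95e-05 kPa^-2.

Kp = 1.95e-05 kPa^-2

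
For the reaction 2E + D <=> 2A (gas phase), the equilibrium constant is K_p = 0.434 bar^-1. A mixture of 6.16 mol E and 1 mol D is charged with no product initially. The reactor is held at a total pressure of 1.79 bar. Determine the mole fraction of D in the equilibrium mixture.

Take 1 mol D as basis and let X be its fractional conversion, so ξ = X.
Moles: n_E = 6.16 − 2X; n_D = 1 − X; n_A = 2X.
Total moles n_T = 7.16 − X.
With p_i = (n_i/n_T)P, K_p = p_A^2 / (p_E^2 p_D).
Equating to 0.434 bar^-1 and solving on 0 < X < 1: X = 0.567.
Then n_D = 0.433, n_T = 6.59, so y_D = 0.066.

y_D = 0.066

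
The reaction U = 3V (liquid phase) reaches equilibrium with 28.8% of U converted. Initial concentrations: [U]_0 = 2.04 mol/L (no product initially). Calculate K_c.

K_c = 3.77 (mol/L)^2

Let X = conversion of U.
Concentrations: [U] = 2.04 − 2.04X; [V] = 6.12X.
At X = 0.288: [U] = 1.45, [V] = 1.76.
K_c = [V]^3 / ([U]) = 3.77 (mol/L)^2.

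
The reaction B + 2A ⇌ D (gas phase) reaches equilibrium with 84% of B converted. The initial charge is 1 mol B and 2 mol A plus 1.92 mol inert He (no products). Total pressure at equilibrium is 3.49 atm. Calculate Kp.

Take 1 mol B as basis and let X be its fractional conversion, so ξ = X.
At extent ξ: n_B = 1 − X; n_A = 2 − 2X; n_D = X; n_I = 1.92 (inert).
n_T = Σnᵢ = 4.92 − 2X.
At X = 0.84: n_B = 0.16, n_A = 0.32, n_D = 0.84, n_T = 3.24.
p_i = (n_i/n_T)·P. Kp = p_D / (p_B p_A^2) = 44.2 atm^-2.

Kp = 44.2 atm^-2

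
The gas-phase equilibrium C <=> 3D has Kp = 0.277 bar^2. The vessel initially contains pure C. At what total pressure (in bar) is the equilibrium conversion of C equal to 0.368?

Let X = conversion of C (basis 1 mol C); extent of reaction ξ = X.
Mole table: n_C = 1 − X; n_D = 3X.
Total moles n_T = 1 + 2X.
Kp = p_D^3 / (p_C) with p_i = (n_i/n_T)·P.
At X = 0.368: the mole-fraction product g(X) = Π y_i^ν_i = 0.7065. Since Kp = g(X)·P^{2}, P = (Kp/g)^(1/2) = (0.277/0.7065)^(1/2) = 0.626 bar.

P = 0.626 bar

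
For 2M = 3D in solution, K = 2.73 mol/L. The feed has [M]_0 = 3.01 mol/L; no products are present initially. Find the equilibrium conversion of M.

Let X = conversion of M; extent ξ = 3.01X/2 mol/L.
Concentrations: [M] = 3.01 − 3.01X; [D] = 4.51X.
K = [D]^3 / ([M]^2).
Solving K = 2.73 for X ∈ (0,1): X = 0.439.

X = 0.439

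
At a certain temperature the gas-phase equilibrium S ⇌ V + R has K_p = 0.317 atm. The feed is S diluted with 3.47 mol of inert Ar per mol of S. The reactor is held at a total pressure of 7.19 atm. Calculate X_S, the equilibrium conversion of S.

Let X = conversion of S (basis 1 mol S); extent of reaction ξ = X.
At extent ξ: n_S = 1 − X; n_V = X; n_R = X; n_I = 3.47 (inert).
Total moles n_T = 4.47 + X.
With p_i = (n_i/n_T)P, K_p = p_V p_R / (p_S).
Substituting and setting equal to 0.317 atm gives a polynomial in X; the root in (0,1) is X = 0.367.

X = 0.367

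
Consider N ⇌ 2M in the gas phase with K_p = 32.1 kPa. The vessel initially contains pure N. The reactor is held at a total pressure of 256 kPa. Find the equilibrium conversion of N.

Basis: 1 mol N initially; let X = conversion of N. Extent ξ = X.
Species balance: n_N = 1 − X; n_M = 2X.
Total moles n_T = 1 + X.
With p_i = (n_i/n_T)P, K_p = p_M^2 / (p_N).
Substituting and setting equal to 32.1 kPa gives a polynomial in X; the root in (0,1) is X = 0.174.

X = 0.174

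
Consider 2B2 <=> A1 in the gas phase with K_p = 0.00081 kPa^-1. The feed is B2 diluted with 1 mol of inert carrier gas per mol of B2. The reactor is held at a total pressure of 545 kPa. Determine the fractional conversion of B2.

Take 1 mol B2 as basis and let X be its fractional conversion, so ξ = 0.5X.
Species balance: n_B2 = 1 − X; n_A1 = 0.5X; n_I = 1 (inert).
n_T = Σnᵢ = 2 − 0.5X.
y_i = n_i/n_T, p_i = y_i·P. K_p = p_A1 / (p_B2^2).
This yields a degree-2 equation in X; solving on (0,1), X = 0.259.

X = 0.259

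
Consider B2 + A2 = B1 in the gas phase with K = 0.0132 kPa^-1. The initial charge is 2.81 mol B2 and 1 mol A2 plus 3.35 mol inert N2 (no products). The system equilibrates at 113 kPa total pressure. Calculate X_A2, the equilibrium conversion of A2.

Basis: 1 mol A2 initially; let X = conversion of A2. Extent ξ = X.
At extent ξ: n_B2 = 2.81 − X; n_A2 = 1 − X; n_B1 = X; n_I = 3.35 (inert).
Total moles n_T = 7.16 − X.
With p_i = (n_i/n_T)P, K = p_B1 / (p_B2 p_A2).
Equating to 0.0132 kPa^-1 and solving on 0 < X < 1: X = 0.350.

X = 0.350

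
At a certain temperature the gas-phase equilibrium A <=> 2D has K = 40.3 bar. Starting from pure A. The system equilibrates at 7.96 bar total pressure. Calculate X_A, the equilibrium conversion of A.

Let X = conversion of A (basis 1 mol A); extent of reaction ξ = X.
Moles: n_A = 1 − X; n_D = 2X.
Summing: n_T = 1 + X.
Mole fractions y_i = n_i/n_T; K = p_D^2 / (p_A) with p_i = y_i·P.
Substituting and setting equal to 40.3 bar gives a polynomial in X; the root in (0,1) is X = 0.747.

X = 0.747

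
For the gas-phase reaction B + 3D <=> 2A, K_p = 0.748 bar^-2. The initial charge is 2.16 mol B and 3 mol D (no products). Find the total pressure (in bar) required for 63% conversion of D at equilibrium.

P = 3.93 bar

Basis: 3 mol D initially; let X = conversion of D. Extent ξ = X.
Moles: n_B = 2.16 − X; n_D = 3 − 3X; n_A = 2X.
Total moles n_T = 5.16 − 2X.
K_p = p_A^2 / (p_B p_D^3) with p_i = (n_i/n_T)·P.
At X = 0.63: the mole-fraction product g(X) = Π y_i^ν_i = 11.54. Since K_p = g(X)·P^{-2}, P = (g/K_p)^(1/2) = (11.54/0.748)^(1/2) = 3.93 bar.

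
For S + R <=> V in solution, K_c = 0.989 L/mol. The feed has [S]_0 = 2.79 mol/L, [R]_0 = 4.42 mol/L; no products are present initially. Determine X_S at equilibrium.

Let X = conversion of S; extent ξ = 2.79·X mol/L.
Concentrations: [S] = 2.79 − 2.79X; [R] = 4.42 − 2.79X; [V] = 2.79X.
K_c = [V] / ([S] [R]).
Equating to 0.989 L/mol: the physical root is X = 0.708.

X = 0.708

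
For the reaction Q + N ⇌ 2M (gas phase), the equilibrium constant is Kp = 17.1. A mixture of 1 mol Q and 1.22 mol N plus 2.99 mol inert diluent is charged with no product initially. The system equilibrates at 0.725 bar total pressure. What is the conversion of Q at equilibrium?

X = 0.737

Let X = conversion of Q (basis 1 mol Q); extent of reaction ξ = X.
Moles: n_Q = 1 − X; n_N = 1.22 − X; n_M = 2X; n_I = 2.99 (inert).
Total moles n_T = 5.21 (Δν = 0, constant).
y_i = n_i/n_T, p_i = y_i·P. Kp = p_M^2 / (p_Q p_N).
Substituting and setting equal to 17.1 gives a polynomial in X; the root in (0,1) is X = 0.737.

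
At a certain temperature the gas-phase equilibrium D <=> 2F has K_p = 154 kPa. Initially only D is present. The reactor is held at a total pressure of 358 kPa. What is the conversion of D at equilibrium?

X = 0.312

Let X = conversion of D (basis 1 mol D); extent of reaction ξ = X.
At extent ξ: n_D = 1 − X; n_F = 2X.
Summing: n_T = 1 + X.
y_i = n_i/n_T, p_i = y_i·P. K_p = p_F^2 / (p_D).
Setting this equal to 154 kPa and taking the physical root (0 < X < 1) gives X = 0.312.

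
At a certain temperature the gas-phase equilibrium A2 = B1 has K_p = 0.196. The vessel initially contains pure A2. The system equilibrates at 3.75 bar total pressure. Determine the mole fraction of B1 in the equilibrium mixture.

y_B1 = 0.164

Take 1 mol A2 as basis and let X be its fractional conversion, so ξ = X.
Mole table: n_A2 = 1 − X; n_B1 = X.
n_T stays at 1 (no change in mole number).
y_i = n_i/n_T, p_i = y_i·P. K_p = p_B1 / (p_A2).
This yields a degree-1 equation in X; solving on (0,1), X = 0.164.
Then n_B1 = 0.164, n_T = 1, so y_B1 = 0.164.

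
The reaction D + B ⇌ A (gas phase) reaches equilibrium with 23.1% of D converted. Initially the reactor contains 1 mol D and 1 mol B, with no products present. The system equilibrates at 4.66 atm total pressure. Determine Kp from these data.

Kp = 0.148 atm^-1

Let X = conversion of D (basis 1 mol D); extent of reaction ξ = X.
At extent ξ: n_D = 1 − X; n_B = 1 − X; n_A = X.
Total moles n_T = 2 − X.
At X = 0.231: n_D = 0.769, n_B = 0.769, n_A = 0.231, n_T = 1.77.
p_i = (n_i/n_T)·P. Kp = p_A / (p_D p_B) = 0.148 atm^-1.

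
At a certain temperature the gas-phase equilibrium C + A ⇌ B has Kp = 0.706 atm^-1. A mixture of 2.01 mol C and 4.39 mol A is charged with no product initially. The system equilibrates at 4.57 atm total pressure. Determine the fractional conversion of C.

Take 2.01 mol C as basis and let X be its fractional conversion, so ξ = 2.01X.
Mole table: n_C = 2.01 − 2.01X; n_A = 4.39 − 2.01X; n_B = 2.01X.
n_T = Σnᵢ = 6.4 − 2.01X.
y_i = n_i/n_T, p_i = y_i·P. Kp = p_B / (p_C p_A).
This yields a degree-2 equation in X; solving on (0,1), X = 0.661.

X = 0.661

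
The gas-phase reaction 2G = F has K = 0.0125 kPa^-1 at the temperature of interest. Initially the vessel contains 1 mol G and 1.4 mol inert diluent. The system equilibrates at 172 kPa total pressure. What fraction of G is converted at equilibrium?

Basis: 1 mol G initially; let X = conversion of G. Extent ξ = 0.5X.
At extent ξ: n_G = 1 − X; n_F = 0.5X; n_I = 1.4 (inert).
Summing: n_T = 2.4 − 0.5X.
With p_i = (n_i/n_T)P, K = p_F / (p_G^2).
Setting this equal to 0.0125 kPa^-1 and taking the physical root (0 < X < 1) gives X = 0.500.

X = 0.500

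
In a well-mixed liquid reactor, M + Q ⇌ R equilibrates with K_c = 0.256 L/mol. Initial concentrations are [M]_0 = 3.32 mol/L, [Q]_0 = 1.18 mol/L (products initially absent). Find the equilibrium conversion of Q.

Let X = conversion of Q; extent ξ = 1.18·X mol/L.
Concentrations: [M] = 3.32 − 1.18X; [Q] = 1.18 − 1.18X; [R] = 1.18X.
K_c = [R] / ([M] [Q]).
Setting equal to 0.256 and solving for X on (0,1) gives X = 0.420.

X = 0.420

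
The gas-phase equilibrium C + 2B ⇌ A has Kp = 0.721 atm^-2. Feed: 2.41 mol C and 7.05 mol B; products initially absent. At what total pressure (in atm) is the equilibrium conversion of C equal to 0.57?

Basis: 2.41 mol C initially; let X = conversion of C. Extent ξ = 2.41X.
At extent ξ: n_C = 2.41 − 2.41X; n_B = 7.05 − 4.82X; n_A = 2.41X.
Summing: n_T = 9.46 − 4.82X.
Kp = p_A / (p_C p_B^2) with p_i = (n_i/n_T)·P.
At X = 0.57: the mole-fraction product g(X) = Π y_i^ν_i = 3.226. Since Kp = g(X)·P^{-2}, P = (g/Kp)^(1/2) = (3.226/0.721)^(1/2) = 2.12 atm.

P = 2.12 atm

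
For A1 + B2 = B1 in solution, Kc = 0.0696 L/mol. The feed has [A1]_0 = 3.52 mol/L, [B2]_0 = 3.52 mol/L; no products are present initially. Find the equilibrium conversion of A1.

Let X = conversion of A1; extent ξ = 3.52·X mol/L.
Concentrations: [A1] = 3.52 − 3.52X; [B2] = 3.52 − 3.52X; [B1] = 3.52X.
Kc = [B1] / ([A1] [B2]).
Solving Kc = 0.0696 for X ∈ (0,1): X = 0.169.

X = 0.169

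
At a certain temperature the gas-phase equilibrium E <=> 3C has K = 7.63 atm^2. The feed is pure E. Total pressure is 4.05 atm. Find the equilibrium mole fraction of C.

Let X = conversion of E (basis 1 mol E); extent of reaction ξ = X.
Mole table: n_E = 1 − X; n_C = 3X.
n_T = Σnᵢ = 1 + 2X.
y_i = n_i/n_T, p_i = y_i·P. K = p_C^3 / (p_E).
This yields a degree-3 equation in X; solving on (0,1), X = 0.315.
Then n_C = 0.946, n_T = 1.63, so y_C = 0.580.

y_C = 0.580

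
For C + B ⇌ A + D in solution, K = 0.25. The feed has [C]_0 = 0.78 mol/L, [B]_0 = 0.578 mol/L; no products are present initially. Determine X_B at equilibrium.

Let X = conversion of B; extent ξ = 0.578·X mol/L.
Concentrations: [C] = 0.78 − 0.578X; [B] = 0.578 − 0.578X; [A] = 0.578X; [D] = 0.578X.
K = [A] [D] / ([C] [B]).
Setting equal to 0.25 and solving for X on (0,1) gives X = 0.385.

X = 0.385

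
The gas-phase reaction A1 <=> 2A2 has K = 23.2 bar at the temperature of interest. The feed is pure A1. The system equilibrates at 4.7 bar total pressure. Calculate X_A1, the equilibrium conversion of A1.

X = 0.743

Basis: 1 mol A1 initially; let X = conversion of A1. Extent ξ = X.
Mole table: n_A1 = 1 − X; n_A2 = 2X.
n_T = Σnᵢ = 1 + X.
With p_i = (n_i/n_T)P, K = p_A2^2 / (p_A1).
Substituting and setting equal to 23.2 bar gives a polynomial in X; the root in (0,1) is X = 0.743.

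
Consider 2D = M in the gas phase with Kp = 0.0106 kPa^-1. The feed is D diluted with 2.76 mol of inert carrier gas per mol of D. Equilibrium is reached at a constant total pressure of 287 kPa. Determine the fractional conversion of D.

Let X = conversion of D (basis 1 mol D); extent of reaction ξ = 0.5X.
Mole table: n_D = 1 − X; n_M = 0.5X; n_I = 2.76 (inert).
Summing: n_T = 3.76 − 0.5X.
With p_i = (n_i/n_T)P, Kp = p_M / (p_D^2).
This yields a degree-2 equation in X; solving on (0,1), X = 0.475.

X = 0.475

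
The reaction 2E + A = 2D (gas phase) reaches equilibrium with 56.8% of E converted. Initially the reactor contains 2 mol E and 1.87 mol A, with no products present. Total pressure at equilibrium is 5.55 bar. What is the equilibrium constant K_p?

K_p = 0.79 bar^-1

Let X = conversion of E (basis 2 mol E); extent of reaction ξ = X.
Moles: n_E = 2 − 2X; n_A = 1.87 − X; n_D = 2X.
Summing: n_T = 3.87 − X.
At X = 0.568: n_E = 0.864, n_A = 1.3, n_D = 1.14, n_T = 3.3.
p_i = (n_i/n_T)·P. K_p = p_D^2 / (p_E^2 p_A) = 0.79 bar^-1.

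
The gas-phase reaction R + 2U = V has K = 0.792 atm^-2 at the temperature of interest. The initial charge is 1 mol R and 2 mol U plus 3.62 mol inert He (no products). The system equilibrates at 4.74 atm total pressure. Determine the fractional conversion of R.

Basis: 1 mol R initially; let X = conversion of R. Extent ξ = X.
Mole table: n_R = 1 − X; n_U = 2 − 2X; n_V = X; n_I = 3.62 (inert).
n_T = Σnᵢ = 6.62 − 2X.
y_i = n_i/n_T, p_i = y_i·P. K = p_V / (p_R p_U^2).
Substituting and setting equal to 0.792 atm^-2 gives a polynomial in X; the root in (0,1) is X = 0.418.

X = 0.418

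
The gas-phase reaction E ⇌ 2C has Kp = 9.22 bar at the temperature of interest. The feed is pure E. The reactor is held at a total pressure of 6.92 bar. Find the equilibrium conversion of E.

X = 0.500

Take 1 mol E as basis and let X be its fractional conversion, so ξ = X.
Moles: n_E = 1 − X; n_C = 2X.
n_T = Σnᵢ = 1 + X.
With p_i = (n_i/n_T)P, Kp = p_C^2 / (p_E).
Setting this equal to 9.22 bar and taking the physical root (0 < X < 1) gives X = 0.500.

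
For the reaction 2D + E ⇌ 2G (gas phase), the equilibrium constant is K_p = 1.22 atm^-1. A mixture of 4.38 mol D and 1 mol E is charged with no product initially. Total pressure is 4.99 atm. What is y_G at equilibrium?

y_G = 0.336

Take 1 mol E as basis and let X be its fractional conversion, so ξ = X.
Mole table: n_D = 4.38 − 2X; n_E = 1 − X; n_G = 2X.
Total moles n_T = 5.38 − X.
With p_i = (n_i/n_T)P, K_p = p_G^2 / (p_D^2 p_E).
Setting this equal to 1.22 atm^-1 and taking the physical root (0 < X < 1) gives X = 0.774.
Then n_G = 1.55, n_T = 4.61, so y_G = 0.336.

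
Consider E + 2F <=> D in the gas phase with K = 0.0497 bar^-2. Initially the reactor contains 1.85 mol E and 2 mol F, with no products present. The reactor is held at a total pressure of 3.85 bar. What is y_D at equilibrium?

y_D = 0.072

Take 2 mol F as basis and let X be its fractional conversion, so ξ = X.
Moles: n_E = 1.85 − X; n_F = 2 − 2X; n_D = X.
Total moles n_T = 3.85 − 2X.
y_i = n_i/n_T, p_i = y_i·P. K = p_D / (p_E p_F^2).
Substituting and setting equal to 0.0497 bar^-2 gives a polynomial in X; the root in (0,1) is X = 0.241.
Then n_D = 0.241, n_T = 3.37, so y_D = 0.072.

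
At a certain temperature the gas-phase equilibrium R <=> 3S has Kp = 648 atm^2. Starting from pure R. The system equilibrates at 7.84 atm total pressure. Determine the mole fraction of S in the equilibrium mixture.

Take 1 mol R as basis and let X be its fractional conversion, so ξ = X.
Species balance: n_R = 1 − X; n_S = 3X.
Total moles n_T = 1 + 2X.
With p_i = (n_i/n_T)P, Kp = p_S^3 / (p_R).
Setting this equal to 648 atm^2 and taking the physical root (0 < X < 1) gives X = 0.804.
Then n_S = 2.41, n_T = 2.61, so y_S = 0.925.

y_S = 0.925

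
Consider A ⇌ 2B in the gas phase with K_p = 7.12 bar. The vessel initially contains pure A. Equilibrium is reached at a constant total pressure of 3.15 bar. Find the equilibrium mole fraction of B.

y_B = 0.751

Take 1 mol A as basis and let X be its fractional conversion, so ξ = X.
Mole table: n_A = 1 − X; n_B = 2X.
Summing: n_T = 1 + X.
Mole fractions y_i = n_i/n_T; K_p = p_B^2 / (p_A) with p_i = y_i·P.
This yields a degree-2 equation in X; solving on (0,1), X = 0.601.
Then n_B = 1.2, n_T = 1.6, so y_B = 0.751.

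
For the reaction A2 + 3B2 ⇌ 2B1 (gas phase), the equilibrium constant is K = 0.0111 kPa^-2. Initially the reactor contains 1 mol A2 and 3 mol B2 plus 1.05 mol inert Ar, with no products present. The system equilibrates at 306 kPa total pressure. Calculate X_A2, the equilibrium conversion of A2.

X = 0.817

Basis: 1 mol A2 initially; let X = conversion of A2. Extent ξ = X.
Species balance: n_A2 = 1 − X; n_B2 = 3 − 3X; n_B1 = 2X; n_I = 1.05 (inert).
n_T = Σnᵢ = 5.05 − 2X.
Mole fractions y_i = n_i/n_T; K = p_B1^2 / (p_A2 p_B2^3) with p_i = y_i·P.
Setting this equal to 0.0111 kPa^-2 and taking the physical root (0 < X < 1) gives X = 0.817.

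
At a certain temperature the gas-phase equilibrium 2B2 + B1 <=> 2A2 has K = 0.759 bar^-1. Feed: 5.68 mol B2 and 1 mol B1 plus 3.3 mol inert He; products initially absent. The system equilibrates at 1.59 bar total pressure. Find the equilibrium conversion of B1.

Let X = conversion of B1 (basis 1 mol B1); extent of reaction ξ = X.
Species balance: n_B2 = 5.68 − 2X; n_B1 = 1 − X; n_A2 = 2X; n_I = 3.3 (inert).
Summing: n_T = 9.98 − X.
With p_i = (n_i/n_T)P, K = p_A2^2 / (p_B2^2 p_B1).
Substituting and setting equal to 0.759 bar^-1 gives a polynomial in X; the root in (0,1) is X = 0.550.

X = 0.550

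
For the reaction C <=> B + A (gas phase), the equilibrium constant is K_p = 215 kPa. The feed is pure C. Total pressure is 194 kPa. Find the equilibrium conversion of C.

X = 0.725

Take 1 mol C as basis and let X be its fractional conversion, so ξ = X.
Moles: n_C = 1 − X; n_B = X; n_A = X.
Summing: n_T = 1 + X.
Mole fractions y_i = n_i/n_T; K_p = p_B p_A / (p_C) with p_i = y_i·P.
Setting this equal to 215 kPa and taking the physical root (0 < X < 1) gives X = 0.725.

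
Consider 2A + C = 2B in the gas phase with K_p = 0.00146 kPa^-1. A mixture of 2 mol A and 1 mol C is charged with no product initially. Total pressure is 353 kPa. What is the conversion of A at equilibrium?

Let X = conversion of A (basis 2 mol A); extent of reaction ξ = X.
Species balance: n_A = 2 − 2X; n_C = 1 − X; n_B = 2X.
Summing: n_T = 3 − X.
With p_i = (n_i/n_T)P, K_p = p_B^2 / (p_A^2 p_C).
Substituting and setting equal to 0.00146 kPa^-1 gives a polynomial in X; the root in (0,1) is X = 0.271.

X = 0.271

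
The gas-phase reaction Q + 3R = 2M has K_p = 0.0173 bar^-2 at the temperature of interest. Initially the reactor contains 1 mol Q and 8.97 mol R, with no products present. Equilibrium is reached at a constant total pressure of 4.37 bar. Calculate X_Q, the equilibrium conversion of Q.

X = 0.477

Basis: 1 mol Q initially; let X = conversion of Q. Extent ξ = X.
At extent ξ: n_Q = 1 − X; n_R = 8.97 − 3X; n_M = 2X.
Total moles n_T = 9.97 − 2X.
y_i = n_i/n_T, p_i = y_i·P. K_p = p_M^2 / (p_Q p_R^3).
Equating to 0.0173 bar^-2 and solving on 0 < X < 1: X = 0.477.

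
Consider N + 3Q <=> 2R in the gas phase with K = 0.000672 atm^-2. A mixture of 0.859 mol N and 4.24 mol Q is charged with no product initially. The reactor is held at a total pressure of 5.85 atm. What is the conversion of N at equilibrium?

Basis: 0.859 mol N initially; let X = conversion of N. Extent ξ = 0.859X.
At extent ξ: n_N = 0.859 − 0.859X; n_Q = 4.24 − 2.58X; n_R = 1.72X.
n_T = Σnᵢ = 5.1 − 1.72X.
With p_i = (n_i/n_T)P, K = p_R^2 / (p_N p_Q^3).
Substituting and setting equal to 0.000672 atm^-2 gives a polynomial in X; the root in (0,1) is X = 0.122.

X = 0.122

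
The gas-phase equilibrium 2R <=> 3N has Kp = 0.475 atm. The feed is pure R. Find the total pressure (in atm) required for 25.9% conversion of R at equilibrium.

Take 1 mol R as basis and let X be its fractional conversion, so ξ = 0.5X.
Moles: n_R = 1 − X; n_N = 1.5X.
Summing: n_T = 1 + 0.5X.
Kp = p_N^3 / (p_R^2) with p_i = (n_i/n_T)·P.
At X = 0.259: the mole-fraction product g(X) = Π y_i^ν_i = 0.09455. Since Kp = g(X)·P^{1}, P = (Kp/g)^(1/1) = (0.475/0.09455)^(1/1) = 5.02 atm.

P = 5.02 atm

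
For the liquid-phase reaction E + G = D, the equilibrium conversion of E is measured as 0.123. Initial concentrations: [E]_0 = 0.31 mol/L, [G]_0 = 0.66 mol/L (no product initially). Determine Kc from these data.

Let X = conversion of E.
Concentrations: [E] = 0.31 − 0.31X; [G] = 0.66 − 0.31X; [D] = 0.31X.
At X = 0.123: [E] = 0.272, [G] = 0.622, [D] = 0.0381.
Kc = [D] / ([E] [G]) = 0.226 L/mol.

Kc = 0.226 L/mol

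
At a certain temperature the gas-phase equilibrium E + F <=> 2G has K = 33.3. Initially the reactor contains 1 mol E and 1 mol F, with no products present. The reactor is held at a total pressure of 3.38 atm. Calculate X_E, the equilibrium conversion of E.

Take 1 mol E as basis and let X be its fractional conversion, so ξ = X.
At extent ξ: n_E = 1 − X; n_F = 1 − X; n_G = 2X.
Total moles n_T = 2 (Δν = 0, constant).
Mole fractions y_i = n_i/n_T; K = p_G^2 / (p_E p_F) with p_i = y_i·P.
Setting this equal to 33.3 and taking the physical root (0 < X < 1) gives X = 0.743.

X = 0.743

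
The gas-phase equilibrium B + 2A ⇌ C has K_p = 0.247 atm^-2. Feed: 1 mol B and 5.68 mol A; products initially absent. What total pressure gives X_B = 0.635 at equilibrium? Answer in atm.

Take 1 mol B as basis and let X be its fractional conversion, so ξ = X.
Mole table: n_B = 1 − X; n_A = 5.68 − 2X; n_C = X.
n_T = Σnᵢ = 6.68 − 2X.
K_p = p_C / (p_B p_A^2) with p_i = (n_i/n_T)·P.
At X = 0.635: the mole-fraction product g(X) = Π y_i^ν_i = 2.618. Since K_p = g(X)·P^{-2}, P = (g/K_p)^(1/2) = (2.618/0.247)^(1/2) = 3.26 atm.

P = 3.26 atm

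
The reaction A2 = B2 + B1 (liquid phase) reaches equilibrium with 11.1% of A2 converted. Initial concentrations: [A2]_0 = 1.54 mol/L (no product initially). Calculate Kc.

Kc = 0.0213 mol/L

Let X = conversion of A2.
Concentrations: [A2] = 1.54 − 1.54X; [B2] = 1.54X; [B1] = 1.54X.
At X = 0.111: [A2] = 1.37, [B2] = 0.171, [B1] = 0.171.
Kc = [B2] [B1] / ([A2]) = 0.0213 mol/L.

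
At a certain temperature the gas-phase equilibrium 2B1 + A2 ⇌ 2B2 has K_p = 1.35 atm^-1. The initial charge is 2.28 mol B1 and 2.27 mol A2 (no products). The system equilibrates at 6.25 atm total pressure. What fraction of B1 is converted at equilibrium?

Take 2.28 mol B1 as basis and let X be its fractional conversion, so ξ = 1.14X.
At extent ξ: n_B1 = 2.28 − 2.28X; n_A2 = 2.27 − 1.14X; n_B2 = 2.28X.
n_T = Σnᵢ = 4.55 − 1.14X.
y_i = n_i/n_T, p_i = y_i·P. K_p = p_B2^2 / (p_B1^2 p_A2).
Equating to 1.35 atm^-1 and solving on 0 < X < 1: X = 0.648.

X = 0.648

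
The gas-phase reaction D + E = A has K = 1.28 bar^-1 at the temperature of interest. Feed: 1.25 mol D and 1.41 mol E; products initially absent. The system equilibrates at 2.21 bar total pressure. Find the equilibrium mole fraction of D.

Basis: 1.25 mol D initially; let X = conversion of D. Extent ξ = 1.25X.
At extent ξ: n_D = 1.25 − 1.25X; n_E = 1.41 − 1.25X; n_A = 1.25X.
Total moles n_T = 2.66 − 1.25X.
Mole fractions y_i = n_i/n_T; K = p_A / (p_D p_E) with p_i = y_i·P.
Equating to 1.28 bar^-1 and solving on 0 < X < 1: X = 0.517.
Then n_D = 0.603, n_T = 2.01, so y_D = 0.300.

y_D = 0.300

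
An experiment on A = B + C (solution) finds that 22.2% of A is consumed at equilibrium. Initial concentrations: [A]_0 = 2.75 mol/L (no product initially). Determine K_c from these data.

Let X = conversion of A.
Concentrations: [A] = 2.75 − 2.75X; [B] = 2.75X; [C] = 2.75X.
At X = 0.222: [A] = 2.14, [B] = 0.611, [C] = 0.611.
K_c = [B] [C] / ([A]) = 0.174 mol/L.

K_c = 0.174 mol/L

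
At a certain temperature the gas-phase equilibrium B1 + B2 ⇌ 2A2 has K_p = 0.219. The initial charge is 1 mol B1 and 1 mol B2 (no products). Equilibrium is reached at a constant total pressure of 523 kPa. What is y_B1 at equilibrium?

Take 1 mol B1 as basis and let X be its fractional conversion, so ξ = X.
At extent ξ: n_B1 = 1 − X; n_B2 = 1 − X; n_A2 = 2X.
Total moles n_T = 2 (Δν = 0, constant).
y_i = n_i/n_T, p_i = y_i·P. K_p = p_A2^2 / (p_B1 p_B2).
Equating to 0.219 and solving on 0 < X < 1: X = 0.190.
Then n_B1 = 0.81, n_T = 2, so y_B1 = 0.405.

y_B1 = 0.405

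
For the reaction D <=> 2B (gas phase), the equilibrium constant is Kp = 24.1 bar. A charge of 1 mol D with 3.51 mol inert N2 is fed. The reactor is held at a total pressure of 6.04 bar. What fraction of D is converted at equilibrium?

X = 0.861

Basis: 1 mol D initially; let X = conversion of D. Extent ξ = X.
Species balance: n_D = 1 − X; n_B = 2X; n_I = 3.51 (inert).
n_T = Σnᵢ = 4.51 + X.
With p_i = (n_i/n_T)P, Kp = p_B^2 / (p_D).
Setting this equal to 24.1 bar and taking the physical root (0 < X < 1) gives X = 0.861.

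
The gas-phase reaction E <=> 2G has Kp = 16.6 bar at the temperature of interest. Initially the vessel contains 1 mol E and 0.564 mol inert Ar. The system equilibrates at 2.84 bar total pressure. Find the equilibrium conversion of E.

X = 0.811

Let X = conversion of E (basis 1 mol E); extent of reaction ξ = X.
At extent ξ: n_E = 1 − X; n_G = 2X; n_I = 0.564 (inert).
Summing: n_T = 1.56 + X.
Mole fractions y_i = n_i/n_T; Kp = p_G^2 / (p_E) with p_i = y_i·P.
Substituting and setting equal to 16.6 bar gives a polynomial in X; the root in (0,1) is X = 0.811.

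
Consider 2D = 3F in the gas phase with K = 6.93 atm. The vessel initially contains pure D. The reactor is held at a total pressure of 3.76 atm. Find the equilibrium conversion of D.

X = 0.533

Take 1 mol D as basis and let X be its fractional conversion, so ξ = 0.5X.
Species balance: n_D = 1 − X; n_F = 1.5X.
Summing: n_T = 1 + 0.5X.
Mole fractions y_i = n_i/n_T; K = p_F^3 / (p_D^2) with p_i = y_i·P.
Equating to 6.93 atm and solving on 0 < X < 1: X = 0.533.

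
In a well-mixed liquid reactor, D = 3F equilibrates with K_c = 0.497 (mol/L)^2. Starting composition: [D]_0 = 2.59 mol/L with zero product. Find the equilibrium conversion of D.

Let X = conversion of D; extent ξ = 2.59·X mol/L.
Concentrations: [D] = 2.59 − 2.59X; [F] = 7.77X.
K_c = [F]^3 / ([D]).
Solving K_c = 0.497 for X ∈ (0,1): X = 0.133.

X = 0.133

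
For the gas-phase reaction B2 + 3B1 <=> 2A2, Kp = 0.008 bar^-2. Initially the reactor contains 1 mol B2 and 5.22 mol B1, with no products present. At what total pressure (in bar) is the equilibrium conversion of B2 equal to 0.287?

Take 1 mol B2 as basis and let X be its fractional conversion, so ξ = X.
Mole table: n_B2 = 1 − X; n_B1 = 5.22 − 3X; n_A2 = 2X.
Total moles n_T = 6.22 − 2X.
Kp = p_A2^2 / (p_B2 p_B1^3) with p_i = (n_i/n_T)·P.
At X = 0.287: the mole-fraction product g(X) = Π y_i^ν_i = 0.1779. Since Kp = g(X)·P^{-2}, P = (g/Kp)^(1/2) = (0.1779/0.008)^(1/2) = 4.72 bar.

P = 4.72 bar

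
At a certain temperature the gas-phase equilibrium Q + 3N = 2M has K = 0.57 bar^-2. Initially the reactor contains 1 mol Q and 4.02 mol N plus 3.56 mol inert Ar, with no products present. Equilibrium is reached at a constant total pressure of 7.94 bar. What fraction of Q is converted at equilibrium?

X = 0.672

Take 1 mol Q as basis and let X be its fractional conversion, so ξ = X.
Species balance: n_Q = 1 − X; n_N = 4.02 − 3X; n_M = 2X; n_I = 3.56 (inert).
Summing: n_T = 8.58 − 2X.
With p_i = (n_i/n_T)P, K = p_M^2 / (p_Q p_N^3).
Setting this equal to 0.57 bar^-2 and taking the physical root (0 < X < 1) gives X = 0.672.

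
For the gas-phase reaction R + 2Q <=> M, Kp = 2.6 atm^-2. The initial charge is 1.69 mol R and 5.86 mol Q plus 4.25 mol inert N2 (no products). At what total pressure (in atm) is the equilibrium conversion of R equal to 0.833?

Let X = conversion of R (basis 1.69 mol R); extent of reaction ξ = 1.69X.
Species balance: n_R = 1.69 − 1.69X; n_Q = 5.86 − 3.38X; n_M = 1.69X; n_I = 4.25 (inert).
Summing: n_T = 11.8 − 3.38X.
Kp = p_M / (p_R p_Q^2) with p_i = (n_i/n_T)·P.
At X = 0.833: the mole-fraction product g(X) = Π y_i^ν_i = 43.44. Since Kp = g(X)·P^{-2}, P = (g/Kp)^(1/2) = (43.44/2.6)^(1/2) = 4.09 atm.

P = 4.09 atm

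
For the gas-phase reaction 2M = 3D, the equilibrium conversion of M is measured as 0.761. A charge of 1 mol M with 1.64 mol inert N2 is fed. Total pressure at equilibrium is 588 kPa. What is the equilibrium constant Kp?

Kp = 5.07e+03 kPa

Basis: 1 mol M initially; let X = conversion of M. Extent ξ = 0.5X.
Moles: n_M = 1 − X; n_D = 1.5X; n_I = 1.64 (inert).
Summing: n_T = 2.64 + 0.5X.
At X = 0.761: n_M = 0.239, n_D = 1.14, n_T = 3.02.
p_i = (n_i/n_T)·P. Kp = p_D^3 / (p_M^2) = 5.07e+03 kPa.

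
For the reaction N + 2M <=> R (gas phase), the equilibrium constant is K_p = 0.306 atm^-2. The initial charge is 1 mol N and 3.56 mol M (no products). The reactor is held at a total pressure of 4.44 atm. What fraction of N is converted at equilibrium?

Basis: 1 mol N initially; let X = conversion of N. Extent ξ = X.
At extent ξ: n_N = 1 − X; n_M = 3.56 − 2X; n_R = X.
n_T = Σnᵢ = 4.56 − 2X.
Mole fractions y_i = n_i/n_T; K_p = p_R / (p_N p_M^2) with p_i = y_i·P.
Substituting and setting equal to 0.306 atm^-2 gives a polynomial in X; the root in (0,1) is X = 0.734.

X = 0.734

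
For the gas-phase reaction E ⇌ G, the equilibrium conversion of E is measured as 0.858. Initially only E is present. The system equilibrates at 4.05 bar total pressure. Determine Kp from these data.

Basis: 1 mol E initially; let X = conversion of E. Extent ξ = X.
Mole table: n_E = 1 − X; n_G = X.
n_T stays at 1 (no change in mole number).
At X = 0.858: n_E = 0.142, n_G = 0.858, n_T = 1.
p_i = (n_i/n_T)·P. Kp = p_G / (p_E) = 6.04.

Kp = 6.04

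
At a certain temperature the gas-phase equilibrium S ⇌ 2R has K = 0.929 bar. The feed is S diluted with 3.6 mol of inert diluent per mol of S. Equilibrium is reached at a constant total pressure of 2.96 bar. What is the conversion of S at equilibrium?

Take 1 mol S as basis and let X be its fractional conversion, so ξ = X.
Species balance: n_S = 1 − X; n_R = 2X; n_I = 3.6 (inert).
n_T = Σnᵢ = 4.6 + X.
With p_i = (n_i/n_T)P, K = p_R^2 / (p_S).
Equating to 0.929 bar and solving on 0 < X < 1: X = 0.462.

X = 0.462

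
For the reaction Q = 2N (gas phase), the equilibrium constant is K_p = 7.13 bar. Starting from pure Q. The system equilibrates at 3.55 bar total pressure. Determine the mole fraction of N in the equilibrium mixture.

Basis: 1 mol Q initially; let X = conversion of Q. Extent ξ = X.
Species balance: n_Q = 1 − X; n_N = 2X.
Summing: n_T = 1 + X.
Mole fractions y_i = n_i/n_T; K_p = p_N^2 / (p_Q) with p_i = y_i·P.
This yields a degree-2 equation in X; solving on (0,1), X = 0.578.
Then n_N = 1.16, n_T = 1.58, so y_N = 0.733.

y_N = 0.733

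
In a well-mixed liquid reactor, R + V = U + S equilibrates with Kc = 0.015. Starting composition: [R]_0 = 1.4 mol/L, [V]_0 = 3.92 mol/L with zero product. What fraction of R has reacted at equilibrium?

Let X = conversion of R; extent ξ = 1.4·X mol/L.
Concentrations: [R] = 1.4 − 1.4X; [V] = 3.92 − 1.4X; [U] = 1.4X; [S] = 1.4X.
Kc = [U] [S] / ([R] [V]).
This equals 0.015 at X = 0.180 (the root in 0 < X < 1).

X = 0.180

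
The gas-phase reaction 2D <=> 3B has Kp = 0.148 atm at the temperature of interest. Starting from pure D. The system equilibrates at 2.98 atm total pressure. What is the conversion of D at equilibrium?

X = 0.216

Basis: 1 mol D initially; let X = conversion of D. Extent ξ = 0.5X.
Mole table: n_D = 1 − X; n_B = 1.5X.
Summing: n_T = 1 + 0.5X.
Mole fractions y_i = n_i/n_T; Kp = p_B^3 / (p_D^2) with p_i = y_i·P.
This yields a degree-3 equation in X; solving on (0,1), X = 0.216.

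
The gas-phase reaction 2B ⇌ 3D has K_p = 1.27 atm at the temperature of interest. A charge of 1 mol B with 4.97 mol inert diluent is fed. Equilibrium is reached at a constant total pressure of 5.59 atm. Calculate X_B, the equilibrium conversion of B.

X = 0.482

Take 1 mol B as basis and let X be its fractional conversion, so ξ = 0.5X.
At extent ξ: n_B = 1 − X; n_D = 1.5X; n_I = 4.97 (inert).
n_T = Σnᵢ = 5.97 + 0.5X.
y_i = n_i/n_T, p_i = y_i·P. K_p = p_D^3 / (p_B^2).
Substituting and setting equal to 1.27 atm gives a polynomial in X; the root in (0,1) is X = 0.482.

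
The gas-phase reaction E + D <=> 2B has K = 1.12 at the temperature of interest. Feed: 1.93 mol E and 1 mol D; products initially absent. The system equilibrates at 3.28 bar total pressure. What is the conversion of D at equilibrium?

Take 1 mol D as basis and let X be its fractional conversion, so ξ = X.
Moles: n_E = 1.93 − X; n_D = 1 − X; n_B = 2X.
Total moles n_T = 2.93 (Δν = 0, constant).
y_i = n_i/n_T, p_i = y_i·P. K = p_B^2 / (p_E p_D).
Equating to 1.12 and solving on 0 < X < 1: X = 0.467.

X = 0.467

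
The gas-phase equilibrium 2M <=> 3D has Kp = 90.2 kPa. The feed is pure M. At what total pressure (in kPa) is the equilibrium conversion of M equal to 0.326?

P = 408 kPa

Let X = conversion of M (basis 1 mol M); extent of reaction ξ = 0.5X.
Moles: n_M = 1 − X; n_D = 1.5X.
n_T = Σnᵢ = 1 + 0.5X.
Kp = p_D^3 / (p_M^2) with p_i = (n_i/n_T)·P.
At X = 0.326: the mole-fraction product g(X) = Π y_i^ν_i = 0.2213. Since Kp = g(X)·P^{1}, P = (Kp/g)^(1/1) = (90.2/0.2213)^(1/1) = 408 kPa.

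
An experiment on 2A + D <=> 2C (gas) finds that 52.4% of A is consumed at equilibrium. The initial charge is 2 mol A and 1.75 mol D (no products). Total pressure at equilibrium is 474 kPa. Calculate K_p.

K_p = 0.00673 kPa^-1

Take 2 mol A as basis and let X be its fractional conversion, so ξ = X.
At extent ξ: n_A = 2 − 2X; n_D = 1.75 − X; n_C = 2X.
n_T = Σnᵢ = 3.75 − X.
At X = 0.524: n_A = 0.952, n_D = 1.23, n_C = 1.05, n_T = 3.23.
p_i = (n_i/n_T)·P. K_p = p_C^2 / (p_A^2 p_D) = 0.00673 kPa^-1.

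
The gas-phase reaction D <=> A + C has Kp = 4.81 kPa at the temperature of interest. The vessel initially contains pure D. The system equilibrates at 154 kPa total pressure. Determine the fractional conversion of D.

X = 0.174

Let X = conversion of D (basis 1 mol D); extent of reaction ξ = X.
Moles: n_D = 1 − X; n_A = X; n_C = X.
Total moles n_T = 1 + X.
With p_i = (n_i/n_T)P, Kp = p_A p_C / (p_D).
Setting this equal to 4.81 kPa and taking the physical root (0 < X < 1) gives X = 0.174.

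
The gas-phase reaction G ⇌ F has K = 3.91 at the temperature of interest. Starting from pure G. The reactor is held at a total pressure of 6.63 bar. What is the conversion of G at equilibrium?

X = 0.796

Let X = conversion of G (basis 1 mol G); extent of reaction ξ = X.
Species balance: n_G = 1 − X; n_F = X.
n_T stays at 1 (no change in mole number).
With p_i = (n_i/n_T)P, K = p_F / (p_G).
This yields a degree-1 equation in X; solving on (0,1), X = 0.796.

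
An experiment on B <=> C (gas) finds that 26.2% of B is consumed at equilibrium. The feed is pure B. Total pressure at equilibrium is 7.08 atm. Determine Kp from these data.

Kp = 0.355

Take 1 mol B as basis and let X be its fractional conversion, so ξ = X.
At extent ξ: n_B = 1 − X; n_C = X.
n_T stays at 1 (no change in mole number).
At X = 0.262: n_B = 0.738, n_C = 0.262, n_T = 1.
p_i = (n_i/n_T)·P. Kp = p_C / (p_B) = 0.355.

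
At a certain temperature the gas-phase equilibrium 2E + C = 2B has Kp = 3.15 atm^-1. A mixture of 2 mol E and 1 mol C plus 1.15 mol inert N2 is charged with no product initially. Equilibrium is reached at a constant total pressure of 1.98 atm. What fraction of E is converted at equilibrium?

X = 0.484

Let X = conversion of E (basis 2 mol E); extent of reaction ξ = X.
Moles: n_E = 2 − 2X; n_C = 1 − X; n_B = 2X; n_I = 1.15 (inert).
n_T = Σnᵢ = 4.15 − X.
With p_i = (n_i/n_T)P, Kp = p_B^2 / (p_E^2 p_C).
Substituting and setting equal to 3.15 atm^-1 gives a polynomial in X; the root in (0,1) is X = 0.484.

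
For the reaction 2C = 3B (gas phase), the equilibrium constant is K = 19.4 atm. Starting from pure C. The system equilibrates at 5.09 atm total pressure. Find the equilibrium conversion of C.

X = 0.609

Basis: 1 mol C initially; let X = conversion of C. Extent ξ = 0.5X.
At extent ξ: n_C = 1 − X; n_B = 1.5X.
n_T = Σnᵢ = 1 + 0.5X.
y_i = n_i/n_T, p_i = y_i·P. K = p_B^3 / (p_C^2).
This yields a degree-3 equation in X; solving on (0,1), X = 0.609.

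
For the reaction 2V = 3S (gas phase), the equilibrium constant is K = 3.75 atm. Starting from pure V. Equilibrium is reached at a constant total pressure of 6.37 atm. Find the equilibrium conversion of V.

Take 1 mol V as basis and let X be its fractional conversion, so ξ = 0.5X.
Mole table: n_V = 1 − X; n_S = 1.5X.
Total moles n_T = 1 + 0.5X.
With p_i = (n_i/n_T)P, K = p_S^3 / (p_V^2).
Equating to 3.75 atm and solving on 0 < X < 1: X = 0.416.

X = 0.416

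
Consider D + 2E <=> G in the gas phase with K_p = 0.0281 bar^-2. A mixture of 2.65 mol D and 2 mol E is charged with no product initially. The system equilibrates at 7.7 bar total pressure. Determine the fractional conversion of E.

Basis: 2 mol E initially; let X = conversion of E. Extent ξ = X.
At extent ξ: n_D = 2.65 − X; n_E = 2 − 2X; n_G = X.
Total moles n_T = 4.65 − 2X.
y_i = n_i/n_T, p_i = y_i·P. K_p = p_G / (p_D p_E^2).
Equating to 0.0281 bar^-2 and solving on 0 < X < 1: X = 0.382.

X = 0.382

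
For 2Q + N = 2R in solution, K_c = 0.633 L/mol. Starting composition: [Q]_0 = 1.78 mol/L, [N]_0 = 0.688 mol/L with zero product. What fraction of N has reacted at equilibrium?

Let X = conversion of N; extent ξ = 0.688·X mol/L.
Concentrations: [Q] = 1.78 − 1.38X; [N] = 0.688 − 0.688X; [R] = 1.38X.
K_c = [R]^2 / ([Q]^2 [N]).
Solving K_c = 0.633 for X ∈ (0,1): X = 0.430.

X = 0.430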